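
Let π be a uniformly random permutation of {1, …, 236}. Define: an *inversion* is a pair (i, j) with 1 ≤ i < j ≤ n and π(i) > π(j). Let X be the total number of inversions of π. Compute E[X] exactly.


Write X = Σ X_I over the C(236, 2) = 27730 pairs i < j, with X_I the indicator of one inversion.
There are 27730 indicators.
For each fixed pair i < j, the values π(i) and π(j) are two distinct elements of {1, …, 236} in uniformly random order; by symmetry P[π(i) > π(j)] = 1/2.
By linearity: E[X] = 27730 · (1/2) = C(236, 2) · (1/2) = 27730/2 = 13865 ≈ 13865.000000.

E[X] = 13865 = 13865.000000.


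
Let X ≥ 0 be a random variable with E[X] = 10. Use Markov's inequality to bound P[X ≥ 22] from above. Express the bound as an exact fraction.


μ = E[X] = 10, a = 22.
Markov: P[X ≥ 22] ≤ μ/a = (10)/22 = 5/11.
Numerically: ≈ 0.455.
(Since a = 22 > μ = 10.000, the bound 5/11 is < 1 and informative.)

P[X ≥ 22] ≤ 5/11 ≈ 0.455.


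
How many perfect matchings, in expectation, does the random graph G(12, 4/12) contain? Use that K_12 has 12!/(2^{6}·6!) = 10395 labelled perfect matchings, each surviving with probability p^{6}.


K_12 has 12!/(2^{6}·6!) = 10395 labelled perfect matchings.
For each such perfect matching H, let X_H = 1 if all 6 edges of H are present in G. Then P[X_H = 1] = p^{6} = (1/3)^{6} = 1/729.
By linearity: E[X] = Σ_H E[X_H] = 10395 · p^{6} = 10395 · 1/729 = 385/27.
Numerically: E[X] ≈ 14.259.

E[X] = 10395 · (1/3)^{6} = 385/27 ≈ 14.259.


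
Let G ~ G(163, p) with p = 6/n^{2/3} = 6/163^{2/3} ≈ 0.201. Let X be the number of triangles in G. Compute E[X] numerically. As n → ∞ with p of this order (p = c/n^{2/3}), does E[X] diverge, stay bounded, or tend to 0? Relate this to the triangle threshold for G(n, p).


Number of potential triangles: C(163, 3) = 708561.
Each occurs with probability p³ ≈ (0.201)³ ≈ 8.12978e-03.
By linearity: E[X] = C(163, 3)·p³ ≈ 708561 · 8.12978e-03 ≈ 5760.442.
Since α = 2/3 < 1, p = c/n^{2/3} ≫ 1/n is above the triangle threshold p ~ 1/n. Asymptotically E[X] ~ (c³/6)·n^{3(1−α)} = (6³/6)·n^{1} → ∞; triangles are abundant w.h.p.

E[X] ≈ 5760.442; in regime p = Θ(1/n^{2/3}) E[X] diverges (above the triangle threshold p ~ 1/n).


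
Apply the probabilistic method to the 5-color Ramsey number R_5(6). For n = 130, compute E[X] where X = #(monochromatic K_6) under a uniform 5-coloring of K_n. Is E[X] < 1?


E[X] = C(130, 6) · 5^{1 − 15} = 5963412000 · 5^{−14} = 5963412000/6103515625.
As a reduced fraction: E[X] = 47707296/48828125 ≈ 0.977.
Is E[X] < 1? YES.
Since E[X] < 1, there exists a 5-coloring of K_{130} with no monochromatic K_6; hence R_5(6) > 130.

E[X] = 47707296/48828125 ≈ 0.977; E[X] < 1, so R_5(6) > 130.


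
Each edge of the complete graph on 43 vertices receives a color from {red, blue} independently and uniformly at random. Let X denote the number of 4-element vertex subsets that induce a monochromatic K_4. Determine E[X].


Let X = Σ_S X_S over the C(43, 4) = 123410 subsets S of size 4, where X_S = 1 if the K_4 on S is monochromatic.
For a fixed S, the K_4 on S has C(4, 2) = 6 edges. P[all 6 edges red] = (1/2)^6, and likewise for blue, so P[monochromatic] = 2·(1/2)^6 = 2^{1 − 6} = 1/32.
Summing: E[X] = C(43, 4) · 2^{1 − 6} = 123410 · 1/32 = 61705/16.
Numerically: E[X] ≈ 3856.5625.

E[X] = C(43,4)·2^(1−C(4,2)) = 61705/16 ≈ 3856.5625.


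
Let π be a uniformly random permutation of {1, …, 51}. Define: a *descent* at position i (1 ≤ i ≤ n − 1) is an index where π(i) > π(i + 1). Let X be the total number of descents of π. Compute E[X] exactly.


Write X = Σ X_I over i = 1, …, 50, with X_I the indicator of one descent.
There are 50 indicators.
For each fixed i, the pair (π(i), π(i+1)) is a uniformly random ordered pair of distinct values from {1, …, 51}; by symmetry P[π(i) > π(i+1)] = 1/2.
By linearity: E[X] = 50 · (1/2) = (51 − 1) · (1/2) = 25 ≈ 25.0000.

E[X] = 25 = 25.0000.


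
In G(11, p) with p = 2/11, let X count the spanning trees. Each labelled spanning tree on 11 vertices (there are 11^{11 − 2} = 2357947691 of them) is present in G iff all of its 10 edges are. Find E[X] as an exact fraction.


K_11 has 11^{11 − 2} = 2357947691 labelled spanning trees.
For each such spanning tree H, let X_H = 1 if all 10 edges of H are present in G. Then P[X_H = 1] = p^{10} = (2/11)^{10} = 1024/25937424601.
By linearity: E[X] = Σ_H E[X_H] = 2357947691 · p^{10} = 2357947691 · 1024/25937424601 = 1024/11.
Numerically: E[X] ≈ 93.0909.

E[X] = 2357947691 · (2/11)^{10} = 1024/11 ≈ 93.0909.


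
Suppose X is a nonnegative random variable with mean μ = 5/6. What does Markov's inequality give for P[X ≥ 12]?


μ = E[X] = 5/6, a = 12.
Markov: P[X ≥ 12] ≤ μ/a = (5/6)/12 = 5/72.
Numerically: ≈ 0.069.
(Since a = 12 > μ = 0.833, the bound 5/72 is < 1 and informative.)

P[X ≥ 12] ≤ 5/72 ≈ 0.069.


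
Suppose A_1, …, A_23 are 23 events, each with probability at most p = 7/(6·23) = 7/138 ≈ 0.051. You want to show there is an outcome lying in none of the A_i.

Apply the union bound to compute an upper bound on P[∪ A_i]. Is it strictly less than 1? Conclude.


Union bound: P[∪_{i=1}^{23} A_i] ≤ Σ_i P[A_i] ≤ 23·p = 23·(7/138) = 7/6.
Numerically: 7/6 ≈ 1.167.
Is 7/6 < 1? NO.
Since the bound 7/6 is ≥ 1, the union bound is uninformative here; it does NOT by itself certify existence.

23·p = 7/6 ≈ 1.167; existence NOT certified by the union bound.


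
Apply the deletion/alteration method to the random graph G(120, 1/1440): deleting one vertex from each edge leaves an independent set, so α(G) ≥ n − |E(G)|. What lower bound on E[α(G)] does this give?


E[|E(G)|] = C(120, 2)·p = 7140 · (1/1440) = 119/24.
E[α(G)] ≥ n − E[|E(G)|] = 120 − 119/24 = 2761/24.
Numerically: ≈ 115.04167.
(This is only a lower bound; the true E[α(G)] may be larger.)

E[α(G)] ≥ 2761/24 ≈ 115.04167.


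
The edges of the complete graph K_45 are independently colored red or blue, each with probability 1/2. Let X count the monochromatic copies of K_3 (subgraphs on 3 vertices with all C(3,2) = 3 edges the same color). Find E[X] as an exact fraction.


Let X = Σ_S X_S over the C(45, 3) = 14190 subsets S of size 3, where X_S = 1 if the K_3 on S is monochromatic.
For a fixed S, the K_3 on S has C(3, 2) = 3 edges. P[all 3 edges red] = (1/2)^3, and likewise for blue, so P[monochromatic] = 2·(1/2)^3 = 2^{1 − 3} = 1/4.
Summing: E[X] = C(45, 3) · 2^{1 − 3} = 14190 · 1/4 = 7095/2.
Numerically: E[X] ≈ 3547.5000.

E[X] = C(45,3)·2^(1−C(3,2)) = 7095/2 ≈ 3547.5000.


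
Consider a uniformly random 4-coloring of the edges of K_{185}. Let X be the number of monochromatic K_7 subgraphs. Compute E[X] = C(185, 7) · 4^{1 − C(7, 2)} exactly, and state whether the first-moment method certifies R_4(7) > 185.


E[X] = C(185, 7) · 4^{1 − 21} = 1311854301420 · 4^{−20} = 1311854301420/1099511627776.
As a reduced fraction: E[X] = 327963575355/274877906944 ≈ 1.19312.
Is E[X] < 1? NO.
Since E[X] ≥ 1, the first-moment bound is inconclusive at n = 185; it does NOT by itself certify R_4(7) > 185.

E[X] = 327963575355/274877906944 ≈ 1.19312; E[X] ≥ 1; first-moment method inconclusive here.


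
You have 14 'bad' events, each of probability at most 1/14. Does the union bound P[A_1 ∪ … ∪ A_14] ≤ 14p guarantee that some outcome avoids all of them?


Union bound: P[∪_{i=1}^{14} A_i] ≤ Σ_i P[A_i] ≤ 14·p = 14·(1/14) = 1.
Numerically: 1 ≈ 1.0000000.
Is 1 < 1? NO.
Since the bound 1 is ≥ 1, the union bound is uninformative here; it does NOT by itself certify existence.

14·p = 1 ≈ 1.0000000; existence NOT certified by the union bound.


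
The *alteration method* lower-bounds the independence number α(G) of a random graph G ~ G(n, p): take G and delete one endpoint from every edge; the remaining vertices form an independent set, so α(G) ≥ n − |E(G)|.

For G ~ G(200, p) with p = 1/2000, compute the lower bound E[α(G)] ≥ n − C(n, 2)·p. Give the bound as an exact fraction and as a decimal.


E[|E(G)|] = C(200, 2)·p = 19900 · (1/2000) = 199/20.
E[α(G)] ≥ n − E[|E(G)|] = 200 − 199/20 = 3801/20.
Numerically: ≈ 190.0500.
(This is only a lower bound; the true E[α(G)] may be larger.)

E[α(G)] ≥ 3801/20 ≈ 190.0500.


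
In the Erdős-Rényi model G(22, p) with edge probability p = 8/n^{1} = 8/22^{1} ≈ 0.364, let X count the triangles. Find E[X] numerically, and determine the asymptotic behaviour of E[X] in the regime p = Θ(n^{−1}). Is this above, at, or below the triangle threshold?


Number of potential triangles: C(22, 3) = 1540.
Each occurs with probability p³ ≈ (0.364)³ ≈ 4.80841e-02.
By linearity: E[X] = C(22, 3)·p³ ≈ 1540 · 4.80841e-02 ≈ 74.050.
Here α = 1, so p = 8/n is exactly at the triangle threshold p ~ 1/n. Asymptotically E[X] → c³/6 = 8³/6 = 256/3 ≈ 85.333, a bounded constant. In this regime the triangle count is asymptotically Poisson(c³/6).

E[X] ≈ 74.050; in regime p = Θ(1/n^{1}) E[X] stays bounded (at the triangle threshold p ~ 1/n).


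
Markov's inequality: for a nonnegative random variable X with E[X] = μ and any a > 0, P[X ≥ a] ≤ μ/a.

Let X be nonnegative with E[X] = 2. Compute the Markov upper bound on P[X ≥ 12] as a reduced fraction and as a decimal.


μ = E[X] = 2, a = 12.
Markov: P[X ≥ 12] ≤ μ/a = (2)/12 = 1/6.
Numerically: ≈ 0.166667.
(Since a = 12 > μ = 2.000000, the bound 1/6 is < 1 and informative.)

P[X ≥ 12] ≤ 1/6 ≈ 0.166667.


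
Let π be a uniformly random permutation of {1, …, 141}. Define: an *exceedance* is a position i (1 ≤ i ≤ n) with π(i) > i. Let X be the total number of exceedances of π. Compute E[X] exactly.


Write X = Σ_{i=1}^{141} X_i, where X_i = 1_{π(i) > i}.
For each fixed i, π(i) is uniform over {1, …, 141} (marginal of a uniform permutation), so P[π(i) > i] = (n − i)/n. Summing: Σ_{i=1}^{141} (n − i)/n = (0 + 1 + … + 140)/141 = 141(141 − 1)/(2·141) = (141 − 1)/2.
Hence E[X] = Σ_{i=1}^{141} (141 − i)/141 = 70 ≈ 70.000000.

E[X] = 70 = 70.000000.


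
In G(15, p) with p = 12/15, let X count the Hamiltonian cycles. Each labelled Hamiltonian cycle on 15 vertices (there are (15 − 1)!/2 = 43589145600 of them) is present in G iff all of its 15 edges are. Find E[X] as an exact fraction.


K_15 has (15 − 1)!/2 = 43589145600 labelled Hamiltonian cycles.
For each such Hamiltonian cycle H, let X_H = 1 if all 15 edges of H are present in G. Then P[X_H = 1] = p^{15} = (4/5)^{15} = 1073741824/30517578125.
By linearity: E[X] = Σ_H E[X_H] = 43589145600 · p^{15} = 43589145600 · 1073741824/30517578125 = 1872139548125822976/1220703125.
Numerically: E[X] ≈ 1.5337e+09.

E[X] = 43589145600 · (4/5)^{15} = 1872139548125822976/1220703125 ≈ 1.5337e+09.


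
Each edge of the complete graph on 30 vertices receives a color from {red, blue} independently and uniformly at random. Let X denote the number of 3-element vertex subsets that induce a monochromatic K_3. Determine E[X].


Let X = Σ_S X_S over the C(30, 3) = 4060 subsets S of size 3, where X_S = 1 if the K_3 on S is monochromatic.
For a fixed S, the K_3 on S has C(3, 2) = 3 edges. P[all 3 edges red] = (1/2)^3, and likewise for blue, so P[monochromatic] = 2·(1/2)^3 = 2^{1 − 3} = 1/4.
Summing: E[X] = C(30, 3) · 2^{1 − 3} = 4060 · 1/4 = 1015.
Numerically: E[X] ≈ 1015.000.

E[X] = C(30,3)·2^(1−C(3,2)) = 1015 ≈ 1015.000.


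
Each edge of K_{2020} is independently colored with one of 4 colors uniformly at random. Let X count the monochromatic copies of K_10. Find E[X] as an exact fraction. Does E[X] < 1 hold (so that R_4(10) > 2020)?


E[X] = C(2020, 10) · 4^{1 − 45} = 304832018578739931133653656 · 4^{−44} = 304832018578739931133653656/309485009821345068724781056.
As a reduced fraction: E[X] = 38104002322342491391706707/38685626227668133590597632 ≈ 0.9849654.
Is E[X] < 1? YES.
Since E[X] < 1, there exists a 4-coloring of K_{2020} with no monochromatic K_10; hence R_4(10) > 2020.

E[X] = 38104002322342491391706707/38685626227668133590597632 ≈ 0.9849654; E[X] < 1, so R_4(10) > 2020.


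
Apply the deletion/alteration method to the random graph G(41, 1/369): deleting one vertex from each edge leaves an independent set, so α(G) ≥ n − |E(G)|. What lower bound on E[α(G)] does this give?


E[|E(G)|] = C(41, 2)·p = 820 · (1/369) = 20/9.
E[α(G)] ≥ n − E[|E(G)|] = 41 − 20/9 = 349/9.
Numerically: ≈ 38.778.
(This is only a lower bound; the true E[α(G)] may be larger.)

E[α(G)] ≥ 349/9 ≈ 38.778.


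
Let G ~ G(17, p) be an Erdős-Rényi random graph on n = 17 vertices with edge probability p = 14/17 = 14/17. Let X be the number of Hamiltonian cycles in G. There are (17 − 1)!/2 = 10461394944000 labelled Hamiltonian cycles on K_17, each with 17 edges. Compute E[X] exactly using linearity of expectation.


K_17 has (17 − 1)!/2 = 10461394944000 labelled Hamiltonian cycles.
For each such Hamiltonian cycle H, let X_H = 1 if all 17 edges of H are present in G. Then P[X_H = 1] = p^{17} = (14/17)^{17} = 30491346729331195904/827240261886336764177.
By linearity: E[X] = Σ_H E[X_H] = 10461394944000 · p^{17} = 10461394944000 · 30491346729331195904/827240261886336764177 = 318982020509976309331579109376000/827240261886336764177.
Numerically: E[X] ≈ 3.856e+11.

E[X] = 10461394944000 · (14/17)^{17} = 318982020509976309331579109376000/827240261886336764177 ≈ 3.856e+11.


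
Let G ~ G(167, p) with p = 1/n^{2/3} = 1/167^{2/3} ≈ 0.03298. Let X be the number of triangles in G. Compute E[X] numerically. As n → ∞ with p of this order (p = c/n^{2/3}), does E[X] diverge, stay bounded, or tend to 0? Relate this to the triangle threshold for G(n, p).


Number of potential triangles: C(167, 3) = 762355.
Each occurs with probability p³ ≈ (0.03298)³ ≈ 3.585643e-05.
By linearity: E[X] = C(167, 3)·p³ ≈ 762355 · 3.585643e-05 ≈ 27.3353.
Since α = 2/3 < 1, p = c/n^{2/3} ≫ 1/n is above the triangle threshold p ~ 1/n. Asymptotically E[X] ~ (c³/6)·n^{3(1−α)} = (1³/6)·n^{1} → ∞; triangles are abundant w.h.p.

E[X] ≈ 27.3353; in regime p = Θ(1/n^{2/3}) E[X] diverges (above the triangle threshold p ~ 1/n).


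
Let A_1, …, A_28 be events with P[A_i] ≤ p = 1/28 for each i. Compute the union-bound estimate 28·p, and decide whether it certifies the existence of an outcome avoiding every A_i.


Union bound: P[∪_{i=1}^{28} A_i] ≤ Σ_i P[A_i] ≤ 28·p = 28·(1/28) = 1.
Numerically: 1 ≈ 1.000.
Is 1 < 1? NO.
Since the bound 1 is ≥ 1, the union bound is uninformative here; it does NOT by itself certify existence.

28·p = 1 ≈ 1.000; existence NOT certified by the union bound.


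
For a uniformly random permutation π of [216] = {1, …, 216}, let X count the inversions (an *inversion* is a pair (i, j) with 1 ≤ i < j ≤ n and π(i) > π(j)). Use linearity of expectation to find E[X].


Write X = Σ X_I over the C(216, 2) = 23220 pairs i < j, with X_I the indicator of one inversion.
There are 23220 indicators.
For each fixed pair i < j, the values π(i) and π(j) are two distinct elements of {1, …, 216} in uniformly random order; by symmetry P[π(i) > π(j)] = 1/2.
By linearity: E[X] = 23220 · (1/2) = C(216, 2) · (1/2) = 23220/2 = 11610 ≈ 11610.0000.

E[X] = 11610 = 11610.0000.


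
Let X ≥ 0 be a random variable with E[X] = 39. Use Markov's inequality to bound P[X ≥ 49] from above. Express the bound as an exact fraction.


μ = E[X] = 39, a = 49.
Markov: P[X ≥ 49] ≤ μ/a = (39)/49 = 39/49.
Numerically: ≈ 0.795918.
(Since a = 49 > μ = 39.000000, the bound 39/49 is < 1 and informative.)

P[X ≥ 49] ≤ 39/49 ≈ 0.795918.


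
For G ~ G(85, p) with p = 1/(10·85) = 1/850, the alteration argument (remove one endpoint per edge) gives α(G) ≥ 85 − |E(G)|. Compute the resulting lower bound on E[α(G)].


E[|E(G)|] = C(85, 2)·p = 3570 · (1/850) = 21/5.
E[α(G)] ≥ n − E[|E(G)|] = 85 − 21/5 = 404/5.
Numerically: ≈ 80.8000.
(This is only a lower bound; the true E[α(G)] may be larger.)

E[α(G)] ≥ 404/5 ≈ 80.8000.


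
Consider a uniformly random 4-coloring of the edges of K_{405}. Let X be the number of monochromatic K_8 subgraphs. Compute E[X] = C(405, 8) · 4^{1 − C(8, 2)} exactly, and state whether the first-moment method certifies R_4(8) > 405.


E[X] = C(405, 8) · 4^{1 − 28} = 16745853821188050 · 4^{−27} = 16745853821188050/18014398509481984.
As a reduced fraction: E[X] = 8372926910594025/9007199254740992 ≈ 0.9295816.
Is E[X] < 1? YES.
Since E[X] < 1, there exists a 4-coloring of K_{405} with no monochromatic K_8; hence R_4(8) > 405.

E[X] = 8372926910594025/9007199254740992 ≈ 0.9295816; E[X] < 1, so R_4(8) > 405.


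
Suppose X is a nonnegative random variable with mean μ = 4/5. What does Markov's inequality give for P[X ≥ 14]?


μ = E[X] = 4/5, a = 14.
Markov: P[X ≥ 14] ≤ μ/a = (4/5)/14 = 2/35.
Numerically: ≈ 0.057143.
(Since a = 14 > μ = 0.800000, the bound 2/35 is < 1 and informative.)

P[X ≥ 14] ≤ 2/35 ≈ 0.057143.


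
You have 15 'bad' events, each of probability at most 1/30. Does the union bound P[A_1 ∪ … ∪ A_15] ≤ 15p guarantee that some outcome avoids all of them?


Union bound: P[∪_{i=1}^{15} A_i] ≤ Σ_i P[A_i] ≤ 15·p = 15·(1/30) = 1/2.
Numerically: 1/2 ≈ 0.50000.
Is 1/2 < 1? YES.
Since P[∪ A_i] ≤ 1/2 < 1, the complement has P[∩ A_i^c] ≥ 1 − 1/2 = 1/2 > 0, so some outcome avoids every A_i.

15·p = 1/2 ≈ 0.50000; existence CERTIFIED by the union bound.


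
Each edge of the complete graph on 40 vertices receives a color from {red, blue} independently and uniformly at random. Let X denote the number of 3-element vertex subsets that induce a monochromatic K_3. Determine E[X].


Let X = Σ_S X_S over the C(40, 3) = 9880 subsets S of size 3, where X_S = 1 if the K_3 on S is monochromatic.
For a fixed S, the K_3 on S has C(3, 2) = 3 edges. P[all 3 edges red] = (1/2)^3, and likewise for blue, so P[monochromatic] = 2·(1/2)^3 = 2^{1 − 3} = 1/4.
Summing: E[X] = C(40, 3) · 2^{1 − 3} = 9880 · 1/4 = 2470.
Numerically: E[X] ≈ 2470.0000.

E[X] = C(40,3)·2^(1−C(3,2)) = 2470 ≈ 2470.0000.


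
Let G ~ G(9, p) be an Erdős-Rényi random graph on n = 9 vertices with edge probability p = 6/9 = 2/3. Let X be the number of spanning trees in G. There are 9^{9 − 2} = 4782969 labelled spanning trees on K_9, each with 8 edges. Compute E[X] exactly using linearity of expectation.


K_9 has 9^{9 − 2} = 4782969 labelled spanning trees.
For each such spanning tree H, let X_H = 1 if all 8 edges of H are present in G. Then P[X_H = 1] = p^{8} = (2/3)^{8} = 256/6561.
By linearity of expectation: E[X] = Σ_H E[X_H] = 4782969 · p^{8} = 4782969 · 256/6561 = 186624.
Numerically: E[X] ≈ 1.87e+05.

E[X] = 4782969 · (2/3)^{8} = 186624 ≈ 1.87e+05.


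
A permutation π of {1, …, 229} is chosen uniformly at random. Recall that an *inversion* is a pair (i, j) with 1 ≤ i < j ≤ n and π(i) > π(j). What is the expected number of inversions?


Write X = Σ X_I over the C(229, 2) = 26106 pairs i < j, with X_I the indicator of one inversion.
There are 26106 indicators.
For each fixed pair i < j, the values π(i) and π(j) are two distinct elements of {1, …, 229} in uniformly random order; by symmetry P[π(i) > π(j)] = 1/2.
By linearity: E[X] = 26106 · (1/2) = C(229, 2) · (1/2) = 26106/2 = 13053 ≈ 13053.000.

E[X] = 13053 = 13053.000.


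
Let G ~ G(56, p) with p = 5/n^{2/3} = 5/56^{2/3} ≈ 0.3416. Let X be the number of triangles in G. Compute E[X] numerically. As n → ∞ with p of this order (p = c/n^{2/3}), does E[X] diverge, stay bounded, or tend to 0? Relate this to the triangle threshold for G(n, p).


Number of potential triangles: C(56, 3) = 27720.
Each occurs with probability p³ ≈ (0.3416)³ ≈ 3.985969e-02.
By linearity: E[X] = C(56, 3)·p³ ≈ 27720 · 3.985969e-02 ≈ 1104.9107.
Since α = 2/3 < 1, p = c/n^{2/3} ≫ 1/n is above the triangle threshold p ~ 1/n. Asymptotically E[X] ~ (c³/6)·n^{3(1−α)} = (5³/6)·n^{1} → ∞; triangles are abundant w.h.p.

E[X] ≈ 1104.9107; in regime p = Θ(1/n^{2/3}) E[X] diverges (above the triangle threshold p ~ 1/n).


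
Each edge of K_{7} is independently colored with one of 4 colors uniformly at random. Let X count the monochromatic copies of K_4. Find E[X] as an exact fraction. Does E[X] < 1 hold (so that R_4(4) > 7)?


E[X] = C(7, 4) · 4^{1 − 6} = 35 · 4^{−5} = 35/1024.
As a reduced fraction: E[X] = 35/1024 ≈ 0.0341797.
Is E[X] < 1? YES.
Since E[X] < 1, there exists a 4-coloring of K_{7} with no monochromatic K_4; hence R_4(4) > 7.

E[X] = 35/1024 ≈ 0.0341797; E[X] < 1, so R_4(4) > 7.


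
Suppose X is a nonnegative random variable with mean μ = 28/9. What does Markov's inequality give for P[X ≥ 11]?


μ = E[X] = 28/9, a = 11.
Markov: P[X ≥ 11] ≤ μ/a = (28/9)/11 = 28/99.
Numerically: ≈ 0.282828.
(Since a = 11 > μ = 3.111111, the bound 28/99 is < 1 and informative.)

P[X ≥ 11] ≤ 28/99 ≈ 0.282828.


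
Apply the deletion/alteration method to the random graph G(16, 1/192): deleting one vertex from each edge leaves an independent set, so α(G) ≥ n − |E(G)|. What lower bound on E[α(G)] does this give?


E[|E(G)|] = C(16, 2)·p = 120 · (1/192) = 5/8.
E[α(G)] ≥ n − E[|E(G)|] = 16 − 5/8 = 123/8.
Numerically: ≈ 15.37500.
(This is only a lower bound; the true E[α(G)] may be larger.)

E[α(G)] ≥ 123/8 ≈ 15.37500.


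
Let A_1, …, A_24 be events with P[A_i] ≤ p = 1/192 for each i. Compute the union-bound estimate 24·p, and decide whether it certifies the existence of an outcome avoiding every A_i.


Union bound: P[∪_{i=1}^{24} A_i] ≤ Σ_i P[A_i] ≤ 24·p = 24·(1/192) = 1/8.
Numerically: 1/8 ≈ 0.125000.
Is 1/8 < 1? YES.
Since P[∪ A_i] ≤ 1/8 < 1, the complement has P[∩ A_i^c] ≥ 1 − 1/8 = 7/8 > 0, so some outcome avoids every A_i.

24·p = 1/8 ≈ 0.125000; existence CERTIFIED by the union bound.


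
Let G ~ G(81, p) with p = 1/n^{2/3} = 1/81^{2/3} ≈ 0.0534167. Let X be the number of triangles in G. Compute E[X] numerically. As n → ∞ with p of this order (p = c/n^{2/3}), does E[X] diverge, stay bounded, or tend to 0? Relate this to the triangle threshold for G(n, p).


Number of potential triangles: C(81, 3) = 85320.
Each occurs with probability p³ ≈ (0.0534167)³ ≈ 1.52415790e-04.
By linearity: E[X] = C(81, 3)·p³ ≈ 85320 · 1.52415790e-04 ≈ 13.004115.
Since α = 2/3 < 1, p = c/n^{2/3} ≫ 1/n is above the triangle threshold p ~ 1/n. Asymptotically E[X] ~ (c³/6)·n^{3(1−α)} = (1³/6)·n^{1} → ∞; triangles are abundant w.h.p.

E[X] ≈ 13.004115; in regime p = Θ(1/n^{2/3}) E[X] diverges (above the triangle threshold p ~ 1/n).


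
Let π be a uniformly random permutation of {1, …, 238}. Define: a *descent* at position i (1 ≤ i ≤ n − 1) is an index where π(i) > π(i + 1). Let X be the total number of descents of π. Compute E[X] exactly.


Write X = Σ X_I over i = 1, …, 237, with X_I the indicator of one descent.
There are 237 indicators.
For each fixed i, the pair (π(i), π(i+1)) is a uniformly random ordered pair of distinct values from {1, …, 238}; by symmetry P[π(i) > π(i+1)] = 1/2.
By linearity: E[X] = 237 · (1/2) = (238 − 1) · (1/2) = 237/2 ≈ 118.50000.

E[X] = 237/2 = 118.50000.


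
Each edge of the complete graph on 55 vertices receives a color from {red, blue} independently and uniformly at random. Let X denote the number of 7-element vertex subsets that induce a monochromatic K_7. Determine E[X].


Let X = Σ_S X_S over the C(55, 7) = 202927725 subsets S of size 7, where X_S = 1 if the K_7 on S is monochromatic.
For a fixed S, the K_7 on S has C(7, 2) = 21 edges. P[all 21 edges red] = (1/2)^21, and likewise for blue, so P[monochromatic] = 2·(1/2)^21 = 2^{1 − 21} = 1/1048576.
Summing: E[X] = C(55, 7) · 2^{1 − 21} = 202927725 · 1/1048576 = 202927725/1048576.
Numerically: E[X] ≈ 193.526959.

E[X] = C(55,7)·2^(1−C(7,2)) = 202927725/1048576 ≈ 193.526959.


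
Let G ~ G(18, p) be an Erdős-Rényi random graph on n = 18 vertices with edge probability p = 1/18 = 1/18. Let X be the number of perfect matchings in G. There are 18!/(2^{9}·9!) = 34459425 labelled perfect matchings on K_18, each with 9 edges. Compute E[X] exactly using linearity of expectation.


K_18 has 18!/(2^{9}·9!) = 34459425 labelled perfect matchings.
For each such perfect matching H, let X_H = 1 if all 9 edges of H are present in G. Then P[X_H = 1] = p^{9} = (1/18)^{9} = 1/198359290368.
By linearity of expectation: E[X] = Σ_H E[X_H] = 34459425 · p^{9} = 34459425 · 1/198359290368 = 425425/2448880128.
Numerically: E[X] ≈ 0.000173722.

E[X] = 34459425 · (1/18)^{9} = 425425/2448880128 ≈ 0.000173722.


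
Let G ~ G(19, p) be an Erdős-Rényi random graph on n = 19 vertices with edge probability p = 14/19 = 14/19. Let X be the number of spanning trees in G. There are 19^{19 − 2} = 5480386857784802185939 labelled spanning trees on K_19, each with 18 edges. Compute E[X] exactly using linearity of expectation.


K_19 has 19^{19 − 2} = 5480386857784802185939 labelled spanning trees.
For each such spanning tree H, let X_H = 1 if all 18 edges of H are present in G. Then P[X_H = 1] = p^{18} = (14/19)^{18} = 426878854210636742656/104127350297911241532841.
Summing the indicators: E[X] = Σ_H E[X_H] = 5480386857784802185939 · p^{18} = 5480386857784802185939 · 426878854210636742656/104127350297911241532841 = 426878854210636742656/19.
Numerically: E[X] ≈ 2.25e+19.

E[X] = 5480386857784802185939 · (14/19)^{18} = 426878854210636742656/19 ≈ 2.25e+19.


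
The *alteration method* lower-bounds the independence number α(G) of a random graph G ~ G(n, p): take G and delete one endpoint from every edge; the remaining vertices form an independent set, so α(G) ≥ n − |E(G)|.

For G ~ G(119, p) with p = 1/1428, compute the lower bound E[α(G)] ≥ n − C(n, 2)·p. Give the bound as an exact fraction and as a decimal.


E[|E(G)|] = C(119, 2)·p = 7021 · (1/1428) = 59/12.
E[α(G)] ≥ n − E[|E(G)|] = 119 − 59/12 = 1369/12.
Numerically: ≈ 114.083.
(This is only a lower bound; the true E[α(G)] may be larger.)

E[α(G)] ≥ 1369/12 ≈ 114.083.


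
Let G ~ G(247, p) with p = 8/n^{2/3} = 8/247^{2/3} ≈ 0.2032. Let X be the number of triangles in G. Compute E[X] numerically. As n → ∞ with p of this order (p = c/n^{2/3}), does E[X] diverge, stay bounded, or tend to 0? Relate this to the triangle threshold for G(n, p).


Number of potential triangles: C(247, 3) = 2481115.
Each occurs with probability p³ ≈ (0.2032)³ ≈ 8.392204e-03.
By linearity: E[X] = C(247, 3)·p³ ≈ 2481115 · 8.392204e-03 ≈ 20822.0243.
Since α = 2/3 < 1, p = c/n^{2/3} ≫ 1/n is above the triangle threshold p ~ 1/n. Asymptotically E[X] ~ (c³/6)·n^{3(1−α)} = (8³/6)·n^{1} → ∞; triangles are abundant w.h.p.

E[X] ≈ 20822.0243; in regime p = Θ(1/n^{2/3}) E[X] diverges (above the triangle threshold p ~ 1/n).


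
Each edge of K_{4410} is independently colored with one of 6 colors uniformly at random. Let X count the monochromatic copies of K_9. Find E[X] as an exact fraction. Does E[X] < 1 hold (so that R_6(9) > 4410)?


E[X] = C(4410, 9) · 6^{1 − 36} = 1724394906266704102180823710 · 6^{−35} = 1724394906266704102180823710/1719070799748422591028658176.
As a reduced fraction: E[X] = 862197453133352051090411855/859535399874211295514329088 ≈ 1.00310.
Is E[X] < 1? NO.
Since E[X] ≥ 1, the first-moment bound is inconclusive at n = 4410; it does NOT by itself certify R_6(9) > 4410.

E[X] = 862197453133352051090411855/859535399874211295514329088 ≈ 1.00310; E[X] ≥ 1; first-moment method inconclusive here.


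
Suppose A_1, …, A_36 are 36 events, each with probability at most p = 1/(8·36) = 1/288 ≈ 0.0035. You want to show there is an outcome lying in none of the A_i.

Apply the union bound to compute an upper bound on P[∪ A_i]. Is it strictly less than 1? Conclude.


Union bound: P[∪_{i=1}^{36} A_i] ≤ Σ_i P[A_i] ≤ 36·p = 36·(1/288) = 1/8.
Numerically: 1/8 ≈ 0.1250.
Is 1/8 < 1? YES.
Since P[∪ A_i] ≤ 1/8 < 1, the complement has P[∩ A_i^c] ≥ 1 − 1/8 = 7/8 > 0, so some outcome avoids every A_i.

36·p = 1/8 ≈ 0.1250; existence CERTIFIED by the union bound.


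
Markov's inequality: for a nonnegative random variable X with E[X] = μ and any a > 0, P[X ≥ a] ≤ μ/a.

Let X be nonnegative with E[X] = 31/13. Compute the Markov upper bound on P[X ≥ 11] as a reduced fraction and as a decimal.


μ = E[X] = 31/13, a = 11.
Markov: P[X ≥ 11] ≤ μ/a = (31/13)/11 = 31/143.
Numerically: ≈ 0.2168.
(Since a = 11 > μ = 2.3846, the bound 31/143 is < 1 and informative.)

P[X ≥ 11] ≤ 31/143 ≈ 0.2168.


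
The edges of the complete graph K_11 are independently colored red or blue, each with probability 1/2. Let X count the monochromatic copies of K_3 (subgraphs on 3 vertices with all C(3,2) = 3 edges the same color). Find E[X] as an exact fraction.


Let X = Σ_S X_S over the C(11, 3) = 165 subsets S of size 3, where X_S = 1 if the K_3 on S is monochromatic.
For a fixed S, the K_3 on S has C(3, 2) = 3 edges. P[all 3 edges red] = (1/2)^3, and likewise for blue, so P[monochromatic] = 2·(1/2)^3 = 2^{1 − 3} = 1/4.
By linearity: E[X] = C(11, 3) · 2^{1 − 3} = 165 · 1/4 = 165/4.
Numerically: E[X] ≈ 41.250000.

E[X] = C(11,3)·2^(1−C(3,2)) = 165/4 ≈ 41.250000.


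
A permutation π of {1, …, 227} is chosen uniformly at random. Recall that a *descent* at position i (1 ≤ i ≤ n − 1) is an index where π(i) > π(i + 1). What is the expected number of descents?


Write X = Σ X_I over i = 1, …, 226, with X_I the indicator of one descent.
There are 226 indicators.
For each fixed i, the pair (π(i), π(i+1)) is a uniformly random ordered pair of distinct values from {1, …, 227}; by symmetry P[π(i) > π(i+1)] = 1/2.
By linearity: E[X] = 226 · (1/2) = (227 − 1) · (1/2) = 113 ≈ 113.000.

E[X] = 113 = 113.000.


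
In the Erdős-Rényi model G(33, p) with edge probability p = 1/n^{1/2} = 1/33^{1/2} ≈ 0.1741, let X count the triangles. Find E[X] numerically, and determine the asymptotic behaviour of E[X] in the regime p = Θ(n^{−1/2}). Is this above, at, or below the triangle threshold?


Number of potential triangles: C(33, 3) = 5456.
Each occurs with probability p³ ≈ (0.1741)³ ≈ 5.275080e-03.
By linearity: E[X] = C(33, 3)·p³ ≈ 5456 · 5.275080e-03 ≈ 28.7808.
Since α = 1/2 < 1, p = c/n^{1/2} ≫ 1/n is above the triangle threshold p ~ 1/n. Asymptotically E[X] ~ (c³/6)·n^{3(1−α)} = (1³/6)·n^{1.5} → ∞; triangles are abundant w.h.p.

E[X] ≈ 28.7808; in regime p = Θ(1/n^{1/2}) E[X] diverges (above the triangle threshold p ~ 1/n).


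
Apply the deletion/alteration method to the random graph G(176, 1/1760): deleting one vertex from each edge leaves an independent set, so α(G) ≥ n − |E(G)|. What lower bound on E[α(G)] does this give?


E[|E(G)|] = C(176, 2)·p = 15400 · (1/1760) = 35/4.
E[α(G)] ≥ n − E[|E(G)|] = 176 − 35/4 = 669/4.
Numerically: ≈ 167.2500.
(This is only a lower bound; the true E[α(G)] may be larger.)

E[α(G)] ≥ 669/4 ≈ 167.2500.


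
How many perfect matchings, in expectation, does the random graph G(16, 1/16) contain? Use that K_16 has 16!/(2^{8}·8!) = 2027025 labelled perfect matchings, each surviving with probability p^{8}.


K_16 has 16!/(2^{8}·8!) = 2027025 labelled perfect matchings.
For each such perfect matching H, let X_H = 1 if all 8 edges of H are present in G. Then P[X_H = 1] = p^{8} = (1/16)^{8} = 1/4294967296.
Summing the indicators: E[X] = Σ_H E[X_H] = 2027025 · p^{8} = 2027025 · 1/4294967296 = 2027025/4294967296.
Numerically: E[X] ≈ 0.00047195.

E[X] = 2027025 · (1/16)^{8} = 2027025/4294967296 ≈ 0.00047195.


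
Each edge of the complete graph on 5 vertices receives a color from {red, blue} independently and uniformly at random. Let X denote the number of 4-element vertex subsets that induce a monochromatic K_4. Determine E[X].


Let X = Σ_S X_S over the C(5, 4) = 5 subsets S of size 4, where X_S = 1 if the K_4 on S is monochromatic.
For a fixed S, the K_4 on S has C(4, 2) = 6 edges. P[all 6 edges red] = (1/2)^6, and likewise for blue, so P[monochromatic] = 2·(1/2)^6 = 2^{1 − 6} = 1/32.
Summing: E[X] = C(5, 4) · 2^{1 − 6} = 5 · 1/32 = 5/32.
Numerically: E[X] ≈ 0.156.

E[X] = C(5,4)·2^(1−C(4,2)) = 5/32 ≈ 0.156.


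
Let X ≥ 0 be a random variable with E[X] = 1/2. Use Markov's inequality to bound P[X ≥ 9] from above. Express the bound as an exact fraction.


μ = E[X] = 1/2, a = 9.
Markov: P[X ≥ 9] ≤ μ/a = (1/2)/9 = 1/18.
Numerically: ≈ 0.055556.
(Since a = 9 > μ = 0.500000, the bound 1/18 is < 1 and informative.)

P[X ≥ 9] ≤ 1/18 ≈ 0.055556.


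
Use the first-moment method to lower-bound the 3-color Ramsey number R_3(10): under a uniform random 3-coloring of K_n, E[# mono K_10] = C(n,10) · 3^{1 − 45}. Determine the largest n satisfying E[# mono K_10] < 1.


We need C(n, 10) · 3^{1 − 45} < 1, i.e. C(n, 10) < 3^{45 − 1} = 984770902183611232881.
Check values of n near the boundary:
  n = 568: C(568, 10) = 889446337783744949208; 889446337783744949208 < 984770902183611232881? YES
  n = 569: C(569, 10) = 905357721286137524328; 905357721286137524328 < 984770902183611232881? YES
  n = 570: C(570, 10) = 921524823451961408691; 921524823451961408691 < 984770902183611232881? YES
  n = 571: C(571, 10) = 937951290893172842001; 937951290893172842001 < 984770902183611232881? YES
  n = 572: C(572, 10) = 954640815642161682606; 954640815642161682606 < 984770902183611232881? YES
  n = 573: C(573, 10) = 971597135635805762226; 971597135635805762226 < 984770902183611232881? YES
  n = 574: C(574, 10) = 988824035203816502691; 988824035203816502691 < 984770902183611232881? NO
  n = 575: C(575, 10) = 1006325345561406175305; 1006325345561406175305 < 984770902183611232881? NO
The largest n with C(n, 10) < 984770902183611232881 is n = 573 (where E[X] = 35985079097622435638/36472996377170786403 ≈ 0.98662). Hence R_3(10) > 573, i.e. R_3(10) ≥ 574.

Largest n = 573; hence R_3(10) > 573.


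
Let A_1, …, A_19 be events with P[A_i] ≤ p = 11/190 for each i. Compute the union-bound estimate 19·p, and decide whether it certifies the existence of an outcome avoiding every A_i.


Union bound: P[∪_{i=1}^{19} A_i] ≤ Σ_i P[A_i] ≤ 19·p = 19·(11/190) = 11/10.
Numerically: 11/10 ≈ 1.100000.
Is 11/10 < 1? NO.
Since the bound 11/10 is ≥ 1, the union bound is uninformative here; it does NOT by itself certify existence.

19·p = 11/10 ≈ 1.100000; existence NOT certified by the union bound.


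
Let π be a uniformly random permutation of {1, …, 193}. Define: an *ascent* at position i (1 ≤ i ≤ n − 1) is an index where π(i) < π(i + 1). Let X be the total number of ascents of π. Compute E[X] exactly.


Write X = Σ X_I over i = 1, …, 192, with X_I the indicator of one ascent.
There are 192 indicators.
For each fixed i, the pair (π(i), π(i+1)) is a uniformly random ordered pair of distinct values from {1, …, 193}; by symmetry P[π(i) < π(i+1)] = 1/2.
By linearity: E[X] = 192 · (1/2) = (193 − 1) · (1/2) = 96 ≈ 96.000.

E[X] = 96 = 96.000.


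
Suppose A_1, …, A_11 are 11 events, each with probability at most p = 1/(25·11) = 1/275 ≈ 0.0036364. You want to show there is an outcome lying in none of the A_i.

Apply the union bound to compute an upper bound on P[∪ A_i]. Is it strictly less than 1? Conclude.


Union bound: P[∪_{i=1}^{11} A_i] ≤ Σ_i P[A_i] ≤ 11·p = 11·(1/275) = 1/25.
Numerically: 1/25 ≈ 0.0400000.
Is 1/25 < 1? YES.
Since P[∪ A_i] ≤ 1/25 < 1, the complement has P[∩ A_i^c] ≥ 1 − 1/25 = 24/25 > 0, so some outcome avoids every A_i.

11·p = 1/25 ≈ 0.0400000; existence CERTIFIED by the union bound.


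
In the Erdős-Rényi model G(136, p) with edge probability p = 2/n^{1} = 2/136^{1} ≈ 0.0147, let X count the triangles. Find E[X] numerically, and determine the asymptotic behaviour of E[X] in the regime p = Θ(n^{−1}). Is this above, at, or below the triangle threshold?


Number of potential triangles: C(136, 3) = 410040.
Each occurs with probability p³ ≈ (0.0147)³ ≈ 3.18034e-06.
By linearity: E[X] = C(136, 3)·p³ ≈ 410040 · 3.18034e-06 ≈ 1.304.
Here α = 1, so p = 2/n is exactly at the triangle threshold p ~ 1/n. Asymptotically E[X] → c³/6 = 2³/6 = 4/3 ≈ 1.333, a bounded constant. In this regime the triangle count is asymptotically Poisson(c³/6).

E[X] ≈ 1.304; in regime p = Θ(1/n^{1}) E[X] stays bounded (at the triangle threshold p ~ 1/n).


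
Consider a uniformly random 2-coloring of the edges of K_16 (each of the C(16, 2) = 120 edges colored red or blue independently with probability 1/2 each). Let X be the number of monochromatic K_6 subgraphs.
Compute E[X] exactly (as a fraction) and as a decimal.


Let X = Σ_S X_S over the C(16, 6) = 8008 subsets S of size 6, where X_S = 1 if the K_6 on S is monochromatic.
For a fixed S, the K_6 on S has C(6, 2) = 15 edges. P[all 15 edges red] = (1/2)^15, and likewise for blue, so P[monochromatic] = 2·(1/2)^15 = 2^{1 − 15} = 1/16384.
By linearity of expectation: E[X] = C(16, 6) · 2^{1 − 15} = 8008 · 1/16384 = 1001/2048.
Numerically: E[X] ≈ 0.4888.

E[X] = C(16,6)·2^(1−C(6,2)) = 1001/2048 ≈ 0.4888.


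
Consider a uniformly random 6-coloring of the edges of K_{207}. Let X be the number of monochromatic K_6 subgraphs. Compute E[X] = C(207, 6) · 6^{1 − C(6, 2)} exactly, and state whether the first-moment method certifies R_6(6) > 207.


E[X] = C(207, 6) · 6^{1 − 15} = 101563230237 · 6^{−14} = 101563230237/78364164096.
As a reduced fraction: E[X] = 33854410079/26121388032 ≈ 1.296.
Is E[X] < 1? NO.
Since E[X] ≥ 1, the first-moment bound is inconclusive at n = 207; it does NOT by itself certify R_6(6) > 207.

E[X] = 33854410079/26121388032 ≈ 1.296; E[X] ≥ 1; first-moment method inconclusive here.


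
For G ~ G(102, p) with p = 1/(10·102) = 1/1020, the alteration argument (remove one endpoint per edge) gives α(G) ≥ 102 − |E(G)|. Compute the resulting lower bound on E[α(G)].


E[|E(G)|] = C(102, 2)·p = 5151 · (1/1020) = 101/20.
E[α(G)] ≥ n − E[|E(G)|] = 102 − 101/20 = 1939/20.
Numerically: ≈ 96.950000.
(This is only a lower bound; the true E[α(G)] may be larger.)

E[α(G)] ≥ 1939/20 ≈ 96.950000.


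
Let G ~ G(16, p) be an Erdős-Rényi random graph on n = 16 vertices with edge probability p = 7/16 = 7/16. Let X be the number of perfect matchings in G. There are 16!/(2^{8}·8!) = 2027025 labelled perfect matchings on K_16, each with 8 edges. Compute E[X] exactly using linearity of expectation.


K_16 has 16!/(2^{8}·8!) = 2027025 labelled perfect matchings.
For each such perfect matching H, let X_H = 1 if all 8 edges of H are present in G. Then P[X_H = 1] = p^{8} = (7/16)^{8} = 5764801/4294967296.
Summing the indicators: E[X] = Σ_H E[X_H] = 2027025 · p^{8} = 2027025 · 5764801/4294967296 = 11685395747025/4294967296.
Numerically: E[X] ≈ 2721.

E[X] = 2027025 · (7/16)^{8} = 11685395747025/4294967296 ≈ 2721.


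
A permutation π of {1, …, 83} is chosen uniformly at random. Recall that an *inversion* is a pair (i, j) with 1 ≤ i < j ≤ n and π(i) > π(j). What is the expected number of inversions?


Write X = Σ X_I over the C(83, 2) = 3403 pairs i < j, with X_I the indicator of one inversion.
There are 3403 indicators.
For each fixed pair i < j, the values π(i) and π(j) are two distinct elements of {1, …, 83} in uniformly random order; by symmetry P[π(i) > π(j)] = 1/2.
By linearity: E[X] = 3403 · (1/2) = C(83, 2) · (1/2) = 3403/2 = 3403/2 ≈ 1701.500000.

E[X] = 3403/2 = 1701.500000.


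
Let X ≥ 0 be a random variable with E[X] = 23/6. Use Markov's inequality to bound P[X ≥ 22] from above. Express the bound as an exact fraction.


μ = E[X] = 23/6, a = 22.
Markov: P[X ≥ 22] ≤ μ/a = (23/6)/22 = 23/132.
Numerically: ≈ 0.174242.
(Since a = 22 > μ = 3.833333, the bound 23/132 is < 1 and informative.)

P[X ≥ 22] ≤ 23/132 ≈ 0.174242.
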